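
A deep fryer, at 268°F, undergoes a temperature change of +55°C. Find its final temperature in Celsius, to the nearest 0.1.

Initial temperature in Celsius: (268 - 32) × 5/9 = 131.1111°C.
Final Celsius temperature: 131.1111 + 55.0000 = 186.1111°C.

186.1°C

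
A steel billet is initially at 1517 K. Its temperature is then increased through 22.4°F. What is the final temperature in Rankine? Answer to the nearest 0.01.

Initial temperature in Celsius: 1517 - 273.15 = 1243.8500°C.
The 22.4°F change is an interval, so only the factor 5/9 applies: +22.4 × 5/9 = +12.4444°C.
Final Celsius temperature: 1243.8500 + 12.4444 = 1256.2944°C.
In Rankine: 1256.2944 × 1.8 + 491.67 = 2753.00°R.

2753.00°R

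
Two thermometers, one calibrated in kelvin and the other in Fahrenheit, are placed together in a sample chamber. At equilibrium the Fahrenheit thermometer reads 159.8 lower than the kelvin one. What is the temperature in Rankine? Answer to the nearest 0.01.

Let x be the kelvin reading; then the Fahrenheit reading is 1.8·x - 459.67.
(1.8·x - 459.67) - x = -159.8  ⇒  (0.8)·x = 299.87  ⇒  x = 374.8375 K.
In Celsius: 374.8375 - 273.15 = 101.6875°C.
In Rankine: 101.6875 × 1.8 + 491.67 = 674.71°R.

674.71°R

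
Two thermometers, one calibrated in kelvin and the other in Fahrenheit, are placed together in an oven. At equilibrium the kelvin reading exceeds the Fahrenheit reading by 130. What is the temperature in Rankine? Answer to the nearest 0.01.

Let x be the kelvin reading; then the Fahrenheit reading is 1.8·x - 459.67.
(1.8·x - 459.67) - x = -130  ⇒  (0.8)·x = 329.67  ⇒  x = 412.0875 K.
In Celsius: 412.0875 - 273.15 = 138.9375°C.
In Rankine: 138.9375 × 1.8 + 491.67 = 741.76°R.

741.76°R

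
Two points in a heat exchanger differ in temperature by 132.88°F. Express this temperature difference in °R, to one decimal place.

132.9°R

Fahrenheit and Rankine degrees are the same size, so the interval is unchanged: 132.9.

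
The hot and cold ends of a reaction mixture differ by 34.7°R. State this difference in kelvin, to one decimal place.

19.3 K

An interval of 1°R corresponds to 5/9 K.
34.7 × 5/9 = 19.3.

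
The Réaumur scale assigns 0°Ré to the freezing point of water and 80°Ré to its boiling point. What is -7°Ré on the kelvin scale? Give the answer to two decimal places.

Linear interpolation between the fixed points: C = (-7 - 0) × 100 / (80 - 0) = -8.7500°C.
Then -8.7500 + 273.15 = 264.40 K.

264.40 K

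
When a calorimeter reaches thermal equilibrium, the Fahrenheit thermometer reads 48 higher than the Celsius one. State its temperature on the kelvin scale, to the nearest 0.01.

293.15 K

Let x be the Celsius reading; then the Fahrenheit reading is 1.8·x + 32.
(1.8·x + 32) - x = 48  ⇒  (0.8)·x = 16  ⇒  x = 20.0000°C.
In kelvin: 20.0000 + 273.15 = 293.15 K.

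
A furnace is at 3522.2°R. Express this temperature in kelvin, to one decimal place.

In Celsius: (3522.2 - 491.67) × 5/9 = 1683.6278°C.
In kelvin: 1683.6278 + 273.15 = 1956.8 K.

1956.8 K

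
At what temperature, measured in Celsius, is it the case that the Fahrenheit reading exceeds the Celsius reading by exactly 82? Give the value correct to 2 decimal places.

Let C be the Celsius reading. The Fahrenheit reading is F = 1.8·C + 32.
Require F - C = 82: (0.8)·C + 32 = 82.
C = (82 - 32) / (0.8) = 62.50.

62.50°C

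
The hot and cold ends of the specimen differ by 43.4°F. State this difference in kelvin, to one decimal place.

24.1 K

Only the scale ratio 5/9 matters for a change in temperature.
43.4 × 5/9 = 24.1.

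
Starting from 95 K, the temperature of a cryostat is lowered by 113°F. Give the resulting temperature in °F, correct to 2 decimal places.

Initial temperature in Celsius: 95 - 273.15 = -178.1500°C.
The 113°F change is an interval, so only the factor 5/9 applies: -113 × 5/9 = -62.7778°C.
Final Celsius temperature: -178.1500 - 62.7778 = -240.9278°C.
In Fahrenheit: -240.9278 × 1.8 + 32 = -401.67°F.

-401.67°F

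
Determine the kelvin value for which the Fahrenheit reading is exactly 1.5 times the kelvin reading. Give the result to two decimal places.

1532.23 K

Let K be the kelvin reading. The Fahrenheit reading is F = 1.8·K - 459.67.
Require F = 1.5·K: 1.8·K - 459.67 = 1.5·K.
(0.3)·K = 459.67  ⇒  K = 1532.23.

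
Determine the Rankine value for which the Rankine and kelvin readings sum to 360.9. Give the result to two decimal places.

232.01°R

Let R be the Rankine reading. The kelvin reading is K = 5/9·R.
Require R + K = 360.9: (14/9)·R = 360.9.
R = (360.9) / (14/9) = 232.01.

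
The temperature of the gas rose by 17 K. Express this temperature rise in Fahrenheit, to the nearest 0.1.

30.6°F

For a temperature interval the offset drops out; only the factor 1.8 applies.
17 × 1.8 = 30.6.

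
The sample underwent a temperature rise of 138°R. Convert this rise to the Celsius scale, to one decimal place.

For a temperature interval the offset drops out; only the factor 5/9 applies.
138 × 5/9 = 76.7.

76.7°C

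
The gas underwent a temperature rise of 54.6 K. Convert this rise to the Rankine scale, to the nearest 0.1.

98.3°R

An interval of 1 K corresponds to 1.8°R.
54.6 × 1.8 = 98.3.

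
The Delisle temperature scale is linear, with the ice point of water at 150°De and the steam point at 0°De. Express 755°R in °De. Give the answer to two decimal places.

-69.44°De

First in Celsius: (755 - 491.67) × 5/9 = 146.2944°C.
Linearly onto the Delisle scale: 150 + (146.2944 / 100) × (0 - 150) = -69.44°De.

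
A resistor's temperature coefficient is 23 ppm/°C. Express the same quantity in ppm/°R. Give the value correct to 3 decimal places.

The quantity depends on a temperature interval, so only the ratio of degree sizes applies; the offset between the scales is irrelevant.
A change of 1°R is a change of 5/9°C, so per °R the value is 23 × 5/9 = 12.778.

12.778 ppm/°R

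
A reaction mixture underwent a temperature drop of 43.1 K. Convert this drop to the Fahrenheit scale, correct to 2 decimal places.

For a temperature interval the offset drops out; only the factor 1.8 applies.
43.1 × 1.8 = 77.58.

77.58°F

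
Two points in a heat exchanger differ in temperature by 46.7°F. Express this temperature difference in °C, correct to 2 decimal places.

25.94°C

Only the scale ratio 5/9 matters for a change in temperature.
46.7 × 5/9 = 25.94.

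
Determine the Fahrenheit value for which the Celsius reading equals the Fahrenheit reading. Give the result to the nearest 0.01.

-40.00°F

Let F be the Fahrenheit reading. The Celsius reading is C = 5/9·F - 17.7778.
Set C = F: 5/9·F - 17.7778 = F.
(-4/9)·F = 17.7778  ⇒  F = -40.00.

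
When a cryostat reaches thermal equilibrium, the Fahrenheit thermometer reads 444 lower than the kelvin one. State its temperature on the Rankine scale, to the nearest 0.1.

35.3°R

Let x be the kelvin reading; then the Fahrenheit reading is 1.8·x - 459.67.
(1.8·x - 459.67) - x = -444  ⇒  (0.8)·x = 15.67  ⇒  x = 19.5875 K.
In Celsius: 19.5875 - 273.15 = -253.5625°C.
In Rankine: -253.5625 × 1.8 + 491.67 = 35.3°R.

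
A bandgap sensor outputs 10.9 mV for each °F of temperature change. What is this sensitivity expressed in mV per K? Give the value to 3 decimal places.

Since only a temperature interval is involved, the additive offset between the scales drops out.
A change of 1 K is a change of 1.8°F, so per K the value is 10.9 × 1.8 = 19.620.

19.620 mV per K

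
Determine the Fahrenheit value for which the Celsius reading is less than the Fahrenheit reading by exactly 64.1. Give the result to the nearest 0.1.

104.2°F

Let F be the Fahrenheit reading. The Celsius reading is C = 5/9·F - 17.7778.
Require C - F = -64.1: (-4/9)·F - 17.7778 = -64.1.
F = (-64.1 + 17.7778) / (-4/9) = 104.2.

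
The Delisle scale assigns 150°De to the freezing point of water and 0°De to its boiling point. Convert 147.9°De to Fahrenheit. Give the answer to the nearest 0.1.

34.5°F

Linear interpolation between the fixed points: C = (147.9 - 150) × 100 / (0 - 150) = 1.4000°C.
Then 1.4000 × 1.8 + 32 = 34.5°F.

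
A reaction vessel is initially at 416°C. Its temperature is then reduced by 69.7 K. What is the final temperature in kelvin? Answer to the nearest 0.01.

The 69.7 K change is an interval; Kelvin and Celsius degrees are the same size, so ΔC = -69.7°C.
Final Celsius temperature: 416.0000 - 69.7000 = 346.3000°C.
In kelvin: 346.3000 + 273.15 = 619.45 K.

619.45 K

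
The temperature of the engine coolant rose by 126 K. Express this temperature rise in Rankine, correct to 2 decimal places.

226.80°R

An interval of 1 K corresponds to 1.8°R.
126 × 1.8 = 226.80.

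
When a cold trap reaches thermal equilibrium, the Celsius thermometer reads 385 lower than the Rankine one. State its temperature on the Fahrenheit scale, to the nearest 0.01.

Let x be the Rankine reading; then the Celsius reading is 5/9·x - 273.15.
(5/9·x - 273.15) - x = -385  ⇒  (-4/9)·x = -111.85  ⇒  x = 251.6625°R.
In Celsius: (251.6625 - 491.67) × 5/9 = -133.3375°C.
In Fahrenheit: -133.3375 × 1.8 + 32 = -208.01°F.

-208.01°F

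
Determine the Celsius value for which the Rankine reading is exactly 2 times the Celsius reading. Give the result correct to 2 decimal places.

Let C be the Celsius reading. The Rankine reading is R = 1.8·C + 491.67.
Require R = 2·C: 1.8·C + 491.67 = 2·C.
(-0.2)·C = -491.67  ⇒  C = 2458.35.

2458.35°C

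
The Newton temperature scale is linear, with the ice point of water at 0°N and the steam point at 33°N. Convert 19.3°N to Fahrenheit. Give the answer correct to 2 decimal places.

Linear interpolation between the fixed points: C = (19.3 - 0) × 100 / (33 - 0) = 58.4848°C.
Then 58.4848 × 1.8 + 32 = 137.27°F.

137.27°F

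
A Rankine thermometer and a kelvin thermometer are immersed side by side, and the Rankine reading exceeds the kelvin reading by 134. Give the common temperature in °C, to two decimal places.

Let x be the Rankine reading; then the kelvin reading is 5/9·x.
(5/9·x) - x = -134  ⇒  (-4/9)·x = -134  ⇒  x = 301.5000°R.
In Celsius: (301.5 - 491.67) × 5/9 = -105.65°C.

-105.65°C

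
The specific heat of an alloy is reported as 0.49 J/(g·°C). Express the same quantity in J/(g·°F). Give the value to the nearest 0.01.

The quantity depends on a temperature interval, so only the ratio of degree sizes applies; the offset between the scales is irrelevant.
A change of 1°F is a change of 5/9°C, so per °F the value is 0.49 × 5/9 = 0.27.

0.27 J/(g·°F)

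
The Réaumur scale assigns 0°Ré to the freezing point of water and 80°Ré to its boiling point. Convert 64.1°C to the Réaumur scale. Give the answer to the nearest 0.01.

Linearly onto the Réaumur scale: 0 + (64.1000 / 100) × (80 - 0) = 51.28°Ré.

51.28°Ré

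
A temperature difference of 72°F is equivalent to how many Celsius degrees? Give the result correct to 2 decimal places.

40.00°C

An interval of 1°F corresponds to 5/9°C.
72 × 5/9 = 40.00.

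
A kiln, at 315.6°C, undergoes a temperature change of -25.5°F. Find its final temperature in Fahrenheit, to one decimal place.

574.6°F

The 25.5°F change is an interval, so only the factor 5/9 applies: -25.5 × 5/9 = -14.1667°C.
Final Celsius temperature: 315.6000 - 14.1667 = 301.4333°C.
In Fahrenheit: 301.4333 × 1.8 + 32 = 574.6°F.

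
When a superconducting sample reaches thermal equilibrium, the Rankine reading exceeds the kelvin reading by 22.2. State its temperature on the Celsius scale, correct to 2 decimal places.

Let x be the Rankine reading; then the kelvin reading is 5/9·x.
(5/9·x) - x = -22.2  ⇒  (-4/9)·x = -22.2  ⇒  x = 49.9500°R.
In Celsius: (49.95 - 491.67) × 5/9 = -245.40°C.

-245.40°C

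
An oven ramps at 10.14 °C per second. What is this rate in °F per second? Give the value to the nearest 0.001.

Since only a temperature interval is involved, the additive offset between the scales drops out.
A change of 1°C is a change of 1.8°F, so 10.14 × 1.8 = 18.252.

18.252 °F/second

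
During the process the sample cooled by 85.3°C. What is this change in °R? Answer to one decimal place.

Only the scale ratio 1.8 matters for a change in temperature.
85.3 × 1.8 = 153.5.

153.5°R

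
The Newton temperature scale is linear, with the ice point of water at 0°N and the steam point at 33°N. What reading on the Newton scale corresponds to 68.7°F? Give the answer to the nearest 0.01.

First in Celsius: (68.7 - 32) × 5/9 = 20.3889°C.
Linearly onto the Newton scale: 0 + (20.3889 / 100) × (33 - 0) = 6.73°N.

6.73°N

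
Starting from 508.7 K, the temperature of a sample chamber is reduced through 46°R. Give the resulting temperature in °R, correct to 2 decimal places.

Initial temperature in Celsius: 508.7 - 273.15 = 235.5500°C.
The 46°R change is an interval, so only the factor 5/9 applies: -46 × 5/9 = -25.5556°C.
Final Celsius temperature: 235.5500 - 25.5556 = 209.9944°C.
In Rankine: 209.9944 × 1.8 + 491.67 = 869.66°R.

869.66°R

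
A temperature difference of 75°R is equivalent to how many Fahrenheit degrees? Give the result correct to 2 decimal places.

75.00°F

Rankine and Fahrenheit degrees are the same size, so the interval is unchanged: 75.00.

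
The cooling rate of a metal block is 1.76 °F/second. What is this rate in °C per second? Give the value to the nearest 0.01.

The quantity depends on a temperature interval, so only the ratio of degree sizes applies; the offset between the scales is irrelevant.
A change of 1°F is a change of 5/9°C, so 1.76 × 5/9 = 0.98.

0.98 °C/second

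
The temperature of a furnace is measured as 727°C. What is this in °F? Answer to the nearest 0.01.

In Fahrenheit: 727.0000 × 1.8 + 32 = 1340.60°F.

1340.60°F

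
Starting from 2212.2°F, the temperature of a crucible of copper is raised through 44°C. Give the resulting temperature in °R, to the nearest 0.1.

2751.1°R

Initial temperature in Celsius: (2212.2 - 32) × 5/9 = 1211.2222°C.
Final Celsius temperature: 1211.2222 + 44.0000 = 1255.2222°C.
In Rankine: 1255.2222 × 1.8 + 491.67 = 2751.1°R.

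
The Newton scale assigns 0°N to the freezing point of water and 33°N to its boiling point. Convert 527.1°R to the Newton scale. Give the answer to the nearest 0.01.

First in Celsius: (527.1 - 491.67) × 5/9 = 19.6833°C.
Linearly onto the Newton scale: 0 + (19.6833 / 100) × (33 - 0) = 6.50°N.

6.50°N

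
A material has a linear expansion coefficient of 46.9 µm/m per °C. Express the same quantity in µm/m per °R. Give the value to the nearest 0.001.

The quantity depends on a temperature interval, so only the ratio of degree sizes applies; the offset between the scales is irrelevant.
A change of 1°R is a change of 5/9°C, so per °R the value is 46.9 × 5/9 = 26.056.

26.056 µm/m per °R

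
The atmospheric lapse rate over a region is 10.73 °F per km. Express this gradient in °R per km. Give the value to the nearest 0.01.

Since only a temperature interval is involved, the additive offset between the scales drops out.
A change of 1°F is a change of 1°R, so 10.73 × 1 = 10.73.

10.73 °R/km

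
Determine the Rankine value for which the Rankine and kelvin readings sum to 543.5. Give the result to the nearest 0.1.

Let R be the Rankine reading. The kelvin reading is K = 5/9·R.
Require R + K = 543.5: (14/9)·R = 543.5.
R = (543.5) / (14/9) = 349.4.

349.4°R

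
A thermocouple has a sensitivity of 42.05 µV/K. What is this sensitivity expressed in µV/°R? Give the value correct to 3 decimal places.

23.361 µV/°R

The quantity depends on a temperature interval, so only the ratio of degree sizes applies; the offset between the scales is irrelevant.
A change of 1°R is a change of 5/9 K, so per °R the value is 42.05 × 5/9 = 23.361.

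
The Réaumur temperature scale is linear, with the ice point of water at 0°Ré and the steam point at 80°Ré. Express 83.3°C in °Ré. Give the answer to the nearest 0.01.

66.64°Ré

Linearly onto the Réaumur scale: 0 + (83.3000 / 100) × (80 - 0) = 66.64°Ré.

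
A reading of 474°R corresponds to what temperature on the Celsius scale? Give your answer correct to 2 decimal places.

-9.82°C

In Celsius: (474 - 491.67) × 5/9 = -9.8167°C.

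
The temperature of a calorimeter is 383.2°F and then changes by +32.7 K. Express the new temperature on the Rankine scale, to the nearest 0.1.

Initial temperature in Celsius: (383.2 - 32) × 5/9 = 195.1111°C.
The 32.7 K change is an interval; Kelvin and Celsius degrees are the same size, so ΔC = +32.7°C.
Final Celsius temperature: 195.1111 + 32.7000 = 227.8111°C.
In Rankine: 227.8111 × 1.8 + 491.67 = 901.7°R.

901.7°R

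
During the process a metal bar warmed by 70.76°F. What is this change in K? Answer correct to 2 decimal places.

For a temperature interval the offset drops out; only the factor 5/9 applies.
70.76 × 5/9 = 39.31.

39.31 K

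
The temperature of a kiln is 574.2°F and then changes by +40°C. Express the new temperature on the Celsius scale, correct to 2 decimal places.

341.22°C

Initial temperature in Celsius: (574.2 - 32) × 5/9 = 301.2222°C.
Final Celsius temperature: 301.2222 + 40.0000 = 341.2222°C.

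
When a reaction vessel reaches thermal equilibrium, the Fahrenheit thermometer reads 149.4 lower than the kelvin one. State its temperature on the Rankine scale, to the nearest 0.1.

698.1°R

Let x be the kelvin reading; then the Fahrenheit reading is 1.8·x - 459.67.
(1.8·x - 459.67) - x = -149.4  ⇒  (0.8)·x = 310.27  ⇒  x = 387.8375 K.
In Celsius: 387.8375 - 273.15 = 114.6875°C.
In Rankine: 114.6875 × 1.8 + 491.67 = 698.1°R.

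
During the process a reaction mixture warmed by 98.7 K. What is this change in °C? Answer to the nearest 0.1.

Kelvin and Celsius degrees are the same size, so the interval is unchanged: 98.7.

98.7°C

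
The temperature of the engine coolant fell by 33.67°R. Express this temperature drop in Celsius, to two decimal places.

Only the scale ratio 5/9 matters for a change in temperature.
33.67 × 5/9 = 18.71.

18.71°C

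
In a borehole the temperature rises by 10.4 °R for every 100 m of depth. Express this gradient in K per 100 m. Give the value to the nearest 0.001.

5.778 K/100 m

Since only a temperature interval is involved, the additive offset between the scales drops out.
A change of 1°R is a change of 5/9 K, so 10.4 × 5/9 = 5.778.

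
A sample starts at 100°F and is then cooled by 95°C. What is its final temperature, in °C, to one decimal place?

Initial temperature in Celsius: (100 - 32) × 5/9 = 37.7778°C.
Final Celsius temperature: 37.7778 - 95.0000 = -57.2222°C.

-57.2°C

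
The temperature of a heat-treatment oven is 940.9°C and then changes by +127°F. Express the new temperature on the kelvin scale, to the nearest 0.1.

The 127°F change is an interval, so only the factor 5/9 applies: +127 × 5/9 = +70.5556°C.
Final Celsius temperature: 940.9000 + 70.5556 = 1011.4556°C.
In kelvin: 1011.4556 + 273.15 = 1284.6 K.

1284.6 K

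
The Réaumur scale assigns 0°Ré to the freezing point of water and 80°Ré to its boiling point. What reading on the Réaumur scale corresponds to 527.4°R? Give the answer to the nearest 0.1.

15.9°Ré

First in Celsius: (527.4 - 491.67) × 5/9 = 19.8500°C.
Linearly onto the Réaumur scale: 0 + (19.8500 / 100) × (80 - 0) = 15.9°Ré.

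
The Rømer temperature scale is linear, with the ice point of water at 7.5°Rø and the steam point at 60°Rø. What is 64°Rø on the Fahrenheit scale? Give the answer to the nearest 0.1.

225.7°F

Linear interpolation between the fixed points: C = (64 - 7.5) × 100 / (60 - 7.5) = 107.6190°C.
Then 107.6190 × 1.8 + 32 = 225.7°F.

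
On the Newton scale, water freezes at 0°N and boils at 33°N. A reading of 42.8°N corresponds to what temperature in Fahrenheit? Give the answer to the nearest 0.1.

Linear interpolation between the fixed points: C = (42.8 - 0) × 100 / (33 - 0) = 129.6970°C.
Then 129.6970 × 1.8 + 32 = 265.5°F.

265.5°F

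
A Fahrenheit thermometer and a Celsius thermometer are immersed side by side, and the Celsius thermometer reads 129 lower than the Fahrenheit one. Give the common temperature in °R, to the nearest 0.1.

Let x be the Fahrenheit reading; then the Celsius reading is 5/9·x - 17.7778.
(5/9·x - 17.7778) - x = -129  ⇒  (-4/9)·x = -111.222  ⇒  x = 250.2500°F.
In Celsius: (250.25 - 32) × 5/9 = 121.2500°C.
In Rankine: 121.2500 × 1.8 + 491.67 = 709.9°R.

709.9°R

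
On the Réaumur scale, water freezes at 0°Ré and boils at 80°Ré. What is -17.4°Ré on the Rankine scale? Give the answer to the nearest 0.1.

Linear interpolation between the fixed points: C = (-17.4 - 0) × 100 / (80 - 0) = -21.7500°C.
Then -21.7500 × 1.8 + 491.67 = 452.5°R.

452.5°R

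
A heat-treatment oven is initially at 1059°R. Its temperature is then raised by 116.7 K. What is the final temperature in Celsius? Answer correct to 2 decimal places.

431.88°C

Initial temperature in Celsius: (1059 - 491.67) × 5/9 = 315.1833°C.
The 116.7 K change is an interval; Kelvin and Celsius degrees are the same size, so ΔC = +116.7°C.
Final Celsius temperature: 315.1833 + 116.7000 = 431.8833°C.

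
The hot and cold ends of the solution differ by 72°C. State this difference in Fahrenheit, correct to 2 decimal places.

129.60°F

Only the scale ratio 1.8 matters for a change in temperature.
72 × 1.8 = 129.60.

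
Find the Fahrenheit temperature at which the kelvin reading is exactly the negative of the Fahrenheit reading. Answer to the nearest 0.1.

-164.2°F

Let F be the Fahrenheit reading. The kelvin reading is K = 5/9·F + 255.372.
Require K = -1·F: 5/9·F + 255.372 = -1·F.
(14/9)·F = -255.372  ⇒  F = -164.2.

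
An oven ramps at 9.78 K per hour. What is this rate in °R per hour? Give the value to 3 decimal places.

17.604 °R/hour

Since only a temperature interval is involved, the additive offset between the scales drops out.
A change of 1 K is a change of 1.8°R, so 9.78 × 1.8 = 17.604.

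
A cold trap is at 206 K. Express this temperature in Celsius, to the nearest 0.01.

In Celsius: 206 - 273.15 = -67.1500°C.

-67.15°C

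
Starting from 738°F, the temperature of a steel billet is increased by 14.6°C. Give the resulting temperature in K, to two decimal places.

679.97 K

Initial temperature in Celsius: (738 - 32) × 5/9 = 392.2222°C.
Final Celsius temperature: 392.2222 + 14.6000 = 406.8222°C.
In kelvin: 406.8222 + 273.15 = 679.97 K.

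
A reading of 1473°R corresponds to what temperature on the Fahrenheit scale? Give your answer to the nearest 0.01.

In Celsius: (1473 - 491.67) × 5/9 = 545.1833°C.
In Fahrenheit: 545.1833 × 1.8 + 32 = 1013.33°F.

1013.33°F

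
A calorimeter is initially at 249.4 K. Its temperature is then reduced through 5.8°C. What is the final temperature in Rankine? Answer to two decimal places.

Initial temperature in Celsius: 249.4 - 273.15 = -23.7500°C.
Final Celsius temperature: -23.7500 - 5.8000 = -29.5500°C.
In Rankine: -29.5500 × 1.8 + 491.67 = 438.48°R.

438.48°R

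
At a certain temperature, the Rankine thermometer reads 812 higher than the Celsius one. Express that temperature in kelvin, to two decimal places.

Let x be the Celsius reading; then the Rankine reading is 1.8·x + 491.67.
(1.8·x + 491.67) - x = 812  ⇒  (0.8)·x = 320.33  ⇒  x = 400.4125°C.
In kelvin: 400.4125 + 273.15 = 673.56 K.

673.56 K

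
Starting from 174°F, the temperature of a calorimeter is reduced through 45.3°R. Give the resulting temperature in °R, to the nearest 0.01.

Initial temperature in Celsius: (174 - 32) × 5/9 = 78.8889°C.
The 45.3°R change is an interval, so only the factor 5/9 applies: -45.3 × 5/9 = -25.1667°C.
Final Celsius temperature: 78.8889 - 25.1667 = 53.7222°C.
In Rankine: 53.7222 × 1.8 + 491.67 = 588.37°R.

588.37°R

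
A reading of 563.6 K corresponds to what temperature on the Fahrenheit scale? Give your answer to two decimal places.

554.81°F

In Celsius: 563.6 - 273.15 = 290.4500°C.
In Fahrenheit: 290.4500 × 1.8 + 32 = 554.81°F.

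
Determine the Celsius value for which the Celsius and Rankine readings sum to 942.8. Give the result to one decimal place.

161.1°C

Let C be the Celsius reading. The Rankine reading is R = 1.8·C + 491.67.
Require C + R = 942.8: (2.8)·C + 491.67 = 942.8.
C = (942.8 - 491.67) / (2.8) = 161.1.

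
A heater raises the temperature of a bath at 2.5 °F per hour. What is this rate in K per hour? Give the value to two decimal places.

Since only a temperature interval is involved, the additive offset between the scales drops out.
A change of 1°F is a change of 5/9 K, so 2.5 × 5/9 = 1.39.

1.39 K/hour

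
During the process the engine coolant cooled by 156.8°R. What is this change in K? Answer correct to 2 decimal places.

For a temperature interval the offset drops out; only the factor 5/9 applies.
156.8 × 5/9 = 87.11.

87.11 K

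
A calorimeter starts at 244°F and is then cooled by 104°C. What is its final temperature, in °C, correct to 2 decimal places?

Initial temperature in Celsius: (244 - 32) × 5/9 = 117.7778°C.
Final Celsius temperature: 117.7778 - 104.0000 = 13.7778°C.

13.78°C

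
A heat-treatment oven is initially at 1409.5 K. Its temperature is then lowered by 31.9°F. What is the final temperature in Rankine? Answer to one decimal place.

Initial temperature in Celsius: 1409.5 - 273.15 = 1136.3500°C.
The 31.9°F change is an interval, so only the factor 5/9 applies: -31.9 × 5/9 = -17.7222°C.
Final Celsius temperature: 1136.3500 - 17.7222 = 1118.6278°C.
In Rankine: 1118.6278 × 1.8 + 491.67 = 2505.2°R.

2505.2°R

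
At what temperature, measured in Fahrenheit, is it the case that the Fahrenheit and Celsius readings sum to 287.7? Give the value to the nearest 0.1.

Let F be the Fahrenheit reading. The Celsius reading is C = 5/9·F - 17.7778.
Require F + C = 287.7: (14/9)·F - 17.7778 = 287.7.
F = (287.7 + 17.7778) / (14/9) = 196.4.

196.4°F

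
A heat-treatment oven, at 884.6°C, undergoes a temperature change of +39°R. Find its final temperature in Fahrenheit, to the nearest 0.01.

1663.28°F

The 39°R change is an interval, so only the factor 5/9 applies: +39 × 5/9 = +21.6667°C.
Final Celsius temperature: 884.6000 + 21.6667 = 906.2667°C.
In Fahrenheit: 906.2667 × 1.8 + 32 = 1663.28°F.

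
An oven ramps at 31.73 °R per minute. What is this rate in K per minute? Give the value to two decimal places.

Since only a temperature interval is involved, the additive offset between the scales drops out.
A change of 1°R is a change of 5/9 K, so 31.73 × 5/9 = 17.63.

17.63 K/minute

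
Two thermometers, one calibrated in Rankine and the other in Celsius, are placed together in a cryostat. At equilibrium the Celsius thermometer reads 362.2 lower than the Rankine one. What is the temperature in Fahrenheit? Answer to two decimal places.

-259.31°F

Let x be the Rankine reading; then the Celsius reading is 5/9·x - 273.15.
(5/9·x - 273.15) - x = -362.2  ⇒  (-4/9)·x = -89.05  ⇒  x = 200.3625°R.
In Celsius: (200.3625 - 491.67) × 5/9 = -161.8375°C.
In Fahrenheit: -161.8375 × 1.8 + 32 = -259.31°F.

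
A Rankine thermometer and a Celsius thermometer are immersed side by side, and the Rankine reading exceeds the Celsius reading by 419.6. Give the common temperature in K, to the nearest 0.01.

183.06 K

Let x be the Rankine reading; then the Celsius reading is 5/9·x - 273.15.
(5/9·x - 273.15) - x = -419.6  ⇒  (-4/9)·x = -146.45  ⇒  x = 329.5125°R.
In Celsius: (329.5125 - 491.67) × 5/9 = -90.0875°C.
In kelvin: -90.0875 + 273.15 = 183.06 K.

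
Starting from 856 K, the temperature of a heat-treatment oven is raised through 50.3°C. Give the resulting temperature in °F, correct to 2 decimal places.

1171.67°F

Initial temperature in Celsius: 856 - 273.15 = 582.8500°C.
Final Celsius temperature: 582.8500 + 50.3000 = 633.1500°C.
In Fahrenheit: 633.1500 × 1.8 + 32 = 1171.67°F.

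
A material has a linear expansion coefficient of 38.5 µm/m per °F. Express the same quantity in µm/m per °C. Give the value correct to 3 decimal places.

69.300 µm/m per °C

The quantity depends on a temperature interval, so only the ratio of degree sizes applies; the offset between the scales is irrelevant.
A change of 1°C is a change of 1.8°F, so per °C the value is 38.5 × 1.8 = 69.300.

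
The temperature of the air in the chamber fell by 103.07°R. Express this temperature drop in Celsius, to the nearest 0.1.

57.3°C

For a temperature interval the offset drops out; only the factor 5/9 applies.
103.07 × 5/9 = 57.3.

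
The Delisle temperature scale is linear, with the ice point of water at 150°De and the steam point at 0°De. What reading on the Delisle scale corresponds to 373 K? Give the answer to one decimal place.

First in Celsius: 373 - 273.15 = 99.8500°C.
Linearly onto the Delisle scale: 150 + (99.8500 / 100) × (0 - 150) = 0.2°De.

0.2°De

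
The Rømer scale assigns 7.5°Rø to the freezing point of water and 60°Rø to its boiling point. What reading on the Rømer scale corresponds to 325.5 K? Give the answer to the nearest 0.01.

34.98°Rø

First in Celsius: 325.5 - 273.15 = 52.3500°C.
Linearly onto the Rømer scale: 7.5 + (52.3500 / 100) × (60 - 7.5) = 34.98°Rø.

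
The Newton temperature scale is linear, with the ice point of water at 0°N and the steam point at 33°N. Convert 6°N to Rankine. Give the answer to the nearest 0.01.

524.40°R

Linear interpolation between the fixed points: C = (6 - 0) × 100 / (33 - 0) = 18.1818°C.
Then 18.1818 × 1.8 + 491.67 = 524.40°R.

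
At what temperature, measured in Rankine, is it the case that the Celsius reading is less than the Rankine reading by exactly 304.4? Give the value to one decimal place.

70.3°R

Let R be the Rankine reading. The Celsius reading is C = 5/9·R - 273.15.
Require C - R = -304.4: (-4/9)·R - 273.15 = -304.4.
R = (-304.4 + 273.15) / (-4/9) = 70.3.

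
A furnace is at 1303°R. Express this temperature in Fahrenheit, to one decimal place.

In Celsius: (1303 - 491.67) × 5/9 = 450.7389°C.
In Fahrenheit: 450.7389 × 1.8 + 32 = 843.3°F.

843.3°F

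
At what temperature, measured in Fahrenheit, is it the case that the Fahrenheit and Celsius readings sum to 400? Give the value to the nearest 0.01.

Let F be the Fahrenheit reading. The Celsius reading is C = 5/9·F - 17.7778.
Require F + C = 400: (14/9)·F - 17.7778 = 400.
F = (400 + 17.7778) / (14/9) = 268.57.

268.57°F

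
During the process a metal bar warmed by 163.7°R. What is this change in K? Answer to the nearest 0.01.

An interval of 1°R corresponds to 5/9 K.
163.7 × 5/9 = 90.94.

90.94 K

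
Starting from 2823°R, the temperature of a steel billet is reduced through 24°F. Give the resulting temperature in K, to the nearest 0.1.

Initial temperature in Celsius: (2823 - 491.67) × 5/9 = 1295.1833°C.
The 24°F change is an interval, so only the factor 5/9 applies: -24 × 5/9 = -13.3333°C.
Final Celsius temperature: 1295.1833 - 13.3333 = 1281.8500°C.
In kelvin: 1281.8500 + 273.15 = 1555.0 K.

1555.0 K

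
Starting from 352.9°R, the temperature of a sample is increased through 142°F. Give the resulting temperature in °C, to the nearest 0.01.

1.79°C

Initial temperature in Celsius: (352.9 - 491.67) × 5/9 = -77.0944°C.
The 142°F change is an interval, so only the factor 5/9 applies: +142 × 5/9 = +78.8889°C.
Final Celsius temperature: -77.0944 + 78.8889 = 1.7944°C.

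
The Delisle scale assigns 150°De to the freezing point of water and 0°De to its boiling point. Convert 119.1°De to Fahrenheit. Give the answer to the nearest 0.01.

69.08°F

Linear interpolation between the fixed points: C = (119.1 - 150) × 100 / (0 - 150) = 20.6000°C.
Then 20.6000 × 1.8 + 32 = 69.08°F.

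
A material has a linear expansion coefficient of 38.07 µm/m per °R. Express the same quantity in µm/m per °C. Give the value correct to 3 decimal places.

Since only a temperature interval is involved, the additive offset between the scales drops out.
A change of 1°C is a change of 1.8°R, so per °C the value is 38.07 × 1.8 = 68.526.

68.526 µm/m per °C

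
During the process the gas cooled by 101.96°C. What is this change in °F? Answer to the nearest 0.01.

An interval of 1°C corresponds to 1.8°F.
101.96 × 1.8 = 183.53.

183.53°F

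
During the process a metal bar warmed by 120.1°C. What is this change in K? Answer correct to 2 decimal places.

120.10 K

Celsius and kelvin degrees are the same size, so the interval is unchanged: 120.10.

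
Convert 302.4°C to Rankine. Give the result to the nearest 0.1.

In Rankine: 302.4000 × 1.8 + 491.67 = 1036.0°R.

1036.0°R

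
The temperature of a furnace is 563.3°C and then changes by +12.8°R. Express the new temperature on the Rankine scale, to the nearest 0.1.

The 12.8°R change is an interval, so only the factor 5/9 applies: +12.8 × 5/9 = +7.1111°C.
Final Celsius temperature: 563.3000 + 7.1111 = 570.4111°C.
In Rankine: 570.4111 × 1.8 + 491.67 = 1518.4°R.

1518.4°R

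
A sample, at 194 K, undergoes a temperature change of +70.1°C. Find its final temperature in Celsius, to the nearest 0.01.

Initial temperature in Celsius: 194 - 273.15 = -79.1500°C.
Final Celsius temperature: -79.1500 + 70.1000 = -9.0500°C.

-9.05°C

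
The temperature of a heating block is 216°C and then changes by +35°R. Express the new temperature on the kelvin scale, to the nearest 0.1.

508.6 K

The 35°R change is an interval, so only the factor 5/9 applies: +35 × 5/9 = +19.4444°C.
Final Celsius temperature: 216.0000 + 19.4444 = 235.4444°C.
In kelvin: 235.4444 + 273.15 = 508.6 K.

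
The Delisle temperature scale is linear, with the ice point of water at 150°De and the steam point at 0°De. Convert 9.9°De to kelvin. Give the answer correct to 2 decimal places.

366.55 K

Linear interpolation between the fixed points: C = (9.9 - 150) × 100 / (0 - 150) = 93.4000°C.
Then 93.4000 + 273.15 = 366.55 K.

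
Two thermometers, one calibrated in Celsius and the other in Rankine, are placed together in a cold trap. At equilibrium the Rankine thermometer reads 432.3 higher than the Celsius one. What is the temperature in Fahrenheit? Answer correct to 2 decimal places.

Let x be the Celsius reading; then the Rankine reading is 1.8·x + 491.67.
(1.8·x + 491.67) - x = 432.3  ⇒  (0.8)·x = -59.37  ⇒  x = -74.2125°C.
In Fahrenheit: -74.2125 × 1.8 + 32 = -101.58°F.

-101.58°F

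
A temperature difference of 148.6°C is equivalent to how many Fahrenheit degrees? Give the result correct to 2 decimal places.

For a temperature interval the offset drops out; only the factor 1.8 applies.
148.6 × 1.8 = 267.48.

267.48°F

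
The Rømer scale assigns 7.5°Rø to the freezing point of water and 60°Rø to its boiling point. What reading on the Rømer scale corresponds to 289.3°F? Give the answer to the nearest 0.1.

First in Celsius: (289.3 - 32) × 5/9 = 142.9444°C.
Linearly onto the Rømer scale: 7.5 + (142.9444 / 100) × (60 - 7.5) = 82.5°Rø.

82.5°Rø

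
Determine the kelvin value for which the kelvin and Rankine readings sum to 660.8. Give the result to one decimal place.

Let K be the kelvin reading. The Rankine reading is R = 1.8·K.
Require K + R = 660.8: (2.8)·K = 660.8.
K = (660.8) / (2.8) = 236.0.

236.0 K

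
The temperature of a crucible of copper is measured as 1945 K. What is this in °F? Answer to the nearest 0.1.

In Celsius: 1945 - 273.15 = 1671.8500°C.
In Fahrenheit: 1671.8500 × 1.8 + 32 = 3041.3°F.

3041.3°F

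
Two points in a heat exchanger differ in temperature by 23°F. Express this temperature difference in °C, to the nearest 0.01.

12.78°C

For a temperature interval the offset drops out; only the factor 5/9 applies.
23 × 5/9 = 12.78.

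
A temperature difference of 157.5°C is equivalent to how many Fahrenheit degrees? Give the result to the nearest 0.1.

Only the scale ratio 1.8 matters for a change in temperature.
157.5 × 1.8 = 283.5.

283.5°F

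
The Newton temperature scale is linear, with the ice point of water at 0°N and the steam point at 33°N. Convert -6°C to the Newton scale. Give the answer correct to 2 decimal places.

Linearly onto the Newton scale: 0 + (-6.0000 / 100) × (33 - 0) = -1.98°N.

-1.98°N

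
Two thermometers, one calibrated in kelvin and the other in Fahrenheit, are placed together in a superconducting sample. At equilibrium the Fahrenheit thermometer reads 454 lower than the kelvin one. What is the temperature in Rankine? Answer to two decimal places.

12.76°R

Let x be the kelvin reading; then the Fahrenheit reading is 1.8·x - 459.67.
(1.8·x - 459.67) - x = -454  ⇒  (0.8)·x = 5.67  ⇒  x = 7.0875 K.
In Celsius: 7.0875 - 273.15 = -266.0625°C.
In Rankine: -266.0625 × 1.8 + 491.67 = 12.76°R.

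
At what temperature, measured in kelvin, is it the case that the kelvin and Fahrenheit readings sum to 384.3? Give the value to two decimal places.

301.42 K

Let K be the kelvin reading. The Fahrenheit reading is F = 1.8·K - 459.67.
Require K + F = 384.3: (2.8)·K - 459.67 = 384.3.
K = (384.3 + 459.67) / (2.8) = 301.42.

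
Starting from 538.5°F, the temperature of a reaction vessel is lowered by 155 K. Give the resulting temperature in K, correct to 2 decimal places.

Initial temperature in Celsius: (538.5 - 32) × 5/9 = 281.3889°C.
The 155 K change is an interval; Kelvin and Celsius degrees are the same size, so ΔC = -155°C.
Final Celsius temperature: 281.3889 - 155.0000 = 126.3889°C.
In kelvin: 126.3889 + 273.15 = 399.54 K.

399.54 K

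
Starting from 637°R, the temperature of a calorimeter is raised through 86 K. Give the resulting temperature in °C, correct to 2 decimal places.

166.74°C

Initial temperature in Celsius: (637 - 491.67) × 5/9 = 80.7389°C.
The 86 K change is an interval; Kelvin and Celsius degrees are the same size, so ΔC = +86°C.
Final Celsius temperature: 80.7389 + 86.0000 = 166.7389°C.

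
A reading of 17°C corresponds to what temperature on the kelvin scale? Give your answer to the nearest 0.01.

In kelvin: 17.0000 + 273.15 = 290.15 K.

290.15 K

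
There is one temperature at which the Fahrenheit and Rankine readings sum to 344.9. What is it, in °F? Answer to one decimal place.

Let F be the Fahrenheit reading. The Rankine reading is R = 1·F + 459.67.
Require F + R = 344.9: (2)·F + 459.67 = 344.9.
F = (344.9 - 459.67) / (2) = -57.4.

-57.4°F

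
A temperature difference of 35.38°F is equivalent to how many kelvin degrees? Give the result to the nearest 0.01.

For a temperature interval the offset drops out; only the factor 5/9 applies.
35.38 × 5/9 = 19.66.

19.66 K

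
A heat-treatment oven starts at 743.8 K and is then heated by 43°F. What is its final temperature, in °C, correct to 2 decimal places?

Initial temperature in Celsius: 743.8 - 273.15 = 470.6500°C.
The 43°F change is an interval, so only the factor 5/9 applies: +43 × 5/9 = +23.8889°C.
Final Celsius temperature: 470.6500 + 23.8889 = 494.5389°C.

494.54°C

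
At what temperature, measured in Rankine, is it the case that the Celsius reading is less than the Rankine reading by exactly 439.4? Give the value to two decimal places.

374.06°R

Let R be the Rankine reading. The Celsius reading is C = 5/9·R - 273.15.
Require C - R = -439.4: (-4/9)·R - 273.15 = -439.4.
R = (-439.4 + 273.15) / (-4/9) = 374.06.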